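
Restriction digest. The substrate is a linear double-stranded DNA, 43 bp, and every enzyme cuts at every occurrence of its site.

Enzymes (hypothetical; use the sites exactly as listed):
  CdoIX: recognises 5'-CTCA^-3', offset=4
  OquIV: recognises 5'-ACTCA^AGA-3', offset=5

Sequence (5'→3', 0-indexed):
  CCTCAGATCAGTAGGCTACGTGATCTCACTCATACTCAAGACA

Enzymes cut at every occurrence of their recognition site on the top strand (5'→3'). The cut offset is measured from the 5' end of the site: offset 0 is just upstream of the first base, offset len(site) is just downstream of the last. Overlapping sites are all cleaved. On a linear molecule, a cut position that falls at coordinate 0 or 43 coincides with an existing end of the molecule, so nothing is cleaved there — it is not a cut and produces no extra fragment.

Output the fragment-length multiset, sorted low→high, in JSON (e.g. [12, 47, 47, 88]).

Site scan:
  CdoIX CTCA/4: at [1, 24, 28, 34] ⇒ [5, 28, 32, 38]
  OquIV ACTCAAGA/5: at [33] ⇒ [38]

All cut coordinates (distinct, sorted): [5, 28, 32, 38]

Fragment lengths:
  [0,5): 5 bp
  [5,28): 23 bp
  [28,32): 4 bp
  [32,38): 6 bp
  [38,43): 5 bp

[4,5,5,6,23]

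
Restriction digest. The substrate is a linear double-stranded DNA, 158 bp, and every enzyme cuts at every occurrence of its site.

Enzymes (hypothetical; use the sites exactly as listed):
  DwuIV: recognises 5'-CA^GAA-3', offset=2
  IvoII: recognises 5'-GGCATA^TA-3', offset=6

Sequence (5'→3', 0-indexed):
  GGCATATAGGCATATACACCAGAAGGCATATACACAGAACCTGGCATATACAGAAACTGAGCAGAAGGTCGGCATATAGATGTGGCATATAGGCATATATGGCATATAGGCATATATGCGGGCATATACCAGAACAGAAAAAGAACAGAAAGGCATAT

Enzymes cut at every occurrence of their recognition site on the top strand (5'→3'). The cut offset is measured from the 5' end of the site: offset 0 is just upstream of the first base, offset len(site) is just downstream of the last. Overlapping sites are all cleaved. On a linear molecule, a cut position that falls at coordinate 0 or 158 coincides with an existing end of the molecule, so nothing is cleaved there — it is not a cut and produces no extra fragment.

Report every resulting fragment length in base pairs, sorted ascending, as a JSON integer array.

Per-enzyme occurrences:
  DwuIV CAGAA/2: at [19, 34, 50, 61, 129, 134, 145] ⇒ [21, 36, 52, 63, 131, 136, 147]
  IvoII GGCATATA/6: at [0, 8, 24, 42, 70, 83, 91, 100, 108, 120] ⇒ [6, 14, 30, 48, 76, 89, 97, 106, 114, 126]

Pooled cuts: [6, 14, 21, 30, 36, 48, 52, 63, 76, 89, 97, 106, 114, 126, 131, 136, 147]

Fragment lengths:
  [0,6): 6 bp
  [6,14): 8 bp
  [14,21): 7 bp
  [21,30): 9 bp
  [30,36): 6 bp
  [36,48): 12 bp
  [48,52): 4 bp
  [52,63): 11 bp
  [63,76): 13 bp
  [76,89): 13 bp
  [89,97): 8 bp
  [97,106): 9 bp
  [106,114): 8 bp
  [114,126): 12 bp
  [126,131): 5 bp
  [131,136): 5 bp
  [136,147): 11 bp
  [147,158): 11 bp

[4,5,5,6,6,7,8,8,8,9,9,11,11,11,12,12,13,13]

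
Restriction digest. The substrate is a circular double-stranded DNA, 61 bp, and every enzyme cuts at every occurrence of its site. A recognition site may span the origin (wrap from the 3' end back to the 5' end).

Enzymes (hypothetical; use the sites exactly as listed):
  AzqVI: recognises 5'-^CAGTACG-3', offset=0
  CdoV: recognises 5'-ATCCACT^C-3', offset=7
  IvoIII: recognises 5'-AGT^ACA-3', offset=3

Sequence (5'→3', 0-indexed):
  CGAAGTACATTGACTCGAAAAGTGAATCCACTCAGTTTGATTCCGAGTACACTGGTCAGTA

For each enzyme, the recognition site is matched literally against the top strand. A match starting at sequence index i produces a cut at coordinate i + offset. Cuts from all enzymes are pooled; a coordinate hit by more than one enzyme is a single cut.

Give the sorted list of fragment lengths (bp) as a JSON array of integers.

[8,11,16,26]

Scan for sites:
  AzqVI CAGTACG/0: at [56] ⇒ [56]
  CdoV ATCCACTC/7: at [25] ⇒ [32]
  IvoIII AGTACA/3: at [3, 45] ⇒ [6, 48]

All cut coordinates (distinct, sorted): [6, 32, 48, 56]

Fragments:
  6→32: 26 bp
  32→48: 16 bp
  48→56: 8 bp
  56→6 (wrap): 61-56+6 = 11 bp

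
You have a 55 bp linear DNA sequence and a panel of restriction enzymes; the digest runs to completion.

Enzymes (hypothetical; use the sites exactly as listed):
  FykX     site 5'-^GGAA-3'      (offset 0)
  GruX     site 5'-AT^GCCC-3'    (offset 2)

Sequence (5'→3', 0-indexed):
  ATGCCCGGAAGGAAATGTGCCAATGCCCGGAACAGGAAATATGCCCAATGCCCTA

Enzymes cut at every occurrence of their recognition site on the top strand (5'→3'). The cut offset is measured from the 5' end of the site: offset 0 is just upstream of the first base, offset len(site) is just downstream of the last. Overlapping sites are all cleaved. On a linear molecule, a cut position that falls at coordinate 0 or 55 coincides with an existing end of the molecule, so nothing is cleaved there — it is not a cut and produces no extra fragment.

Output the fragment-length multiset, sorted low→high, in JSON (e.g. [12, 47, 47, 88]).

[2,4,4,4,6,6,7,8,14]

Scan for sites:
  FykX (GGAA, off=0): starts [6, 10, 28, 34] → cuts [6, 10, 28, 34]
  GruX (ATGCCC, off=2): starts [0, 22, 40, 47] → cuts [2, 24, 42, 49]

All cut coordinates (distinct, sorted): [2, 6, 10, 24, 28, 34, 42, 49]

Fragment lengths:
  [0,2): 2 bp
  [2,6): 4 bp
  [6,10): 4 bp
  [10,24): 14 bp
  [24,28): 4 bp
  [28,34): 6 bp
  [34,42): 8 bp
  [42,49): 7 bp
  [49,55): 6 bp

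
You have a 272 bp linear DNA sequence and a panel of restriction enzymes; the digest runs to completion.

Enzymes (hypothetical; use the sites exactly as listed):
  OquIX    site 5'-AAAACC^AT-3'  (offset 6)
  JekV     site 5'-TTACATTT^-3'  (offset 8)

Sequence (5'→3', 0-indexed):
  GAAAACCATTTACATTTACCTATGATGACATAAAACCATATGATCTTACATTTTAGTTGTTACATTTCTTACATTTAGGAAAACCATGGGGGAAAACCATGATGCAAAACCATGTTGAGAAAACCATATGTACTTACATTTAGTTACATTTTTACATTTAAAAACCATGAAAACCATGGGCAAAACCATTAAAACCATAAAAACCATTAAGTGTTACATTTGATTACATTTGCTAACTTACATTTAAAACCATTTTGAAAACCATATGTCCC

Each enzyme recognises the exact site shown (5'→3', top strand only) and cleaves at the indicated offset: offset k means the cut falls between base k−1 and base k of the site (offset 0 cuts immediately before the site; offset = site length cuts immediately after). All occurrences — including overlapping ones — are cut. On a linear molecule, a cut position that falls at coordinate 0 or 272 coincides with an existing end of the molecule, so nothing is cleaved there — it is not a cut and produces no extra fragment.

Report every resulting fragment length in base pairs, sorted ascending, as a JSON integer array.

[6,7,7,8,9,9,9,9,9,9,10,10,10,12,12,13,13,14,14,14,16,16,16,20]

Scan for sites:
  OquIX AAAACCAT/6: at [1, 31, 79, 92, 105, 119, 160, 169, 181, 190, 199, 245, 257] ⇒ [7, 37, 85, 98, 111, 125, 166, 175, 187, 196, 205, 251, 263]
  JekV TTACATTT/8: at [9, 45, 59, 68, 133, 143, 151, 213, 223, 237] ⇒ [17, 53, 67, 76, 141, 151, 159, 221, 231, 245]

Pooled cuts: [7, 17, 37, 53, 67, 76, 85, 98, 111, 125, 141, 151, 159, 166, 175, 187, 196, 205, 221, 231, 245, 251, 263]

Fragment lengths:
  [0,7): 7 bp
  [7,17): 10 bp
  [17,37): 20 bp
  [37,53): 16 bp
  [53,67): 14 bp
  [67,76): 9 bp
  [76,85): 9 bp
  [85,98): 13 bp
  [98,111): 13 bp
  [111,125): 14 bp
  [125,141): 16 bp
  [141,151): 10 bp
  [151,159): 8 bp
  [159,166): 7 bp
  [166,175): 9 bp
  [175,187): 12 bp
  [187,196): 9 bp
  [196,205): 9 bp
  [205,221): 16 bp
  [221,231): 10 bp
  [231,245): 14 bp
  [245,251): 6 bp
  [251,263): 12 bp
  [263,272): 9 bp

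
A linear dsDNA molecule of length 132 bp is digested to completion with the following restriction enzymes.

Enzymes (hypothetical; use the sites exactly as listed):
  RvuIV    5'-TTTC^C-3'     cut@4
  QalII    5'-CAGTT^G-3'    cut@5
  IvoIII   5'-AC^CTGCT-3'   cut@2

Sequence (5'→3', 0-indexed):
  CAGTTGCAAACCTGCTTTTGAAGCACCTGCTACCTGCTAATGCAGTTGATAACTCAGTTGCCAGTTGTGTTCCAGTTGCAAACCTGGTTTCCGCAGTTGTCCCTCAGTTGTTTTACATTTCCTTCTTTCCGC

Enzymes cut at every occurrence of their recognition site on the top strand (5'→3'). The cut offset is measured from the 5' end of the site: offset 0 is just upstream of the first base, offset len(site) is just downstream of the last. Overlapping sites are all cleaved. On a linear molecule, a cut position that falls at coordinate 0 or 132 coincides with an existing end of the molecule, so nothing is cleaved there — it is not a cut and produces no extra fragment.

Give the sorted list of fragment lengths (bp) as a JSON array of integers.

Scan for sites:
  RvuIV (TTTCC, off=4): starts [87, 117, 125] → cuts [91, 121, 129]
  QalII (CAGTTG, off=5): starts [0, 42, 54, 61, 72, 93, 104] → cuts [5, 47, 59, 66, 77, 98, 109]
  IvoIII (ACCTGCT, off=2): starts [9, 24, 31] → cuts [11, 26, 33]

Pooled cuts: [5, 11, 26, 33, 47, 59, 66, 77, 91, 98, 109, 121, 129]

Fragments:
  [0,5): 5 bp
  [5,11): 6 bp
  [11,26): 15 bp
  [26,33): 7 bp
  [33,47): 14 bp
  [47,59): 12 bp
  [59,66): 7 bp
  [66,77): 11 bp
  [77,91): 14 bp
  [91,98): 7 bp
  [98,109): 11 bp
  [109,121): 12 bp
  [121,129): 8 bp
  [129,132): 3 bp

[3,5,6,7,7,7,8,11,11,12,12,14,14,15]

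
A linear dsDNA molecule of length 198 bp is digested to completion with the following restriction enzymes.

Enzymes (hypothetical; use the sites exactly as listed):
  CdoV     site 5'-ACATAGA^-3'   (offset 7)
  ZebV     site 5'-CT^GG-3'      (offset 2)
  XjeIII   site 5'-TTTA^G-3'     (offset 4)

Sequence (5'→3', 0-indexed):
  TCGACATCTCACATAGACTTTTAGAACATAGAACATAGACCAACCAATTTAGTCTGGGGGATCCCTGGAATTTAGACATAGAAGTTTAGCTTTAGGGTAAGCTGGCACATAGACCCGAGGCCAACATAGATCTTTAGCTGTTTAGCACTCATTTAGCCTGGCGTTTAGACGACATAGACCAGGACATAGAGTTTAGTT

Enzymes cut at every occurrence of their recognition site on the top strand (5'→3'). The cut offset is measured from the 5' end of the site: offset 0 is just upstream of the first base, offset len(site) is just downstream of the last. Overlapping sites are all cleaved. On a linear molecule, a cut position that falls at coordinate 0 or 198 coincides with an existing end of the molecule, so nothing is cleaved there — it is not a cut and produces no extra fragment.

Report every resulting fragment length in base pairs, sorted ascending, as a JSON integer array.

Site scan:
  CdoV ACATAGA/7: at [10, 25, 32, 75, 106, 123, 171, 183] ⇒ [17, 32, 39, 82, 113, 130, 178, 190]
  ZebV CTGG/2: at [53, 64, 101, 157] ⇒ [55, 66, 103, 159]
  XjeIII TTTAG/4: at [19, 47, 70, 84, 90, 132, 140, 151, 163, 191] ⇒ [23, 51, 74, 88, 94, 136, 144, 155, 167, 195]

All cut coordinates (distinct, sorted): [17, 23, 32, 39, 51, 55, 66, 74, 82, 88, 94, 103, 113, 130, 136, 144, 155, 159, 167, 178, 190, 195]

Fragment lengths:
  [0,17): 17 bp
  [17,23): 6 bp
  [23,32): 9 bp
  [32,39): 7 bp
  [39,51): 12 bp
  [51,55): 4 bp
  [55,66): 11 bp
  [66,74): 8 bp
  [74,82): 8 bp
  [82,88): 6 bp
  [88,94): 6 bp
  [94,103): 9 bp
  [103,113): 10 bp
  [113,130): 17 bp
  [130,136): 6 bp
  [136,144): 8 bp
  [144,155): 11 bp
  [155,159): 4 bp
  [159,167): 8 bp
  [167,178): 11 bp
  [178,190): 12 bp
  [190,195): 5 bp
  [195,198): 3 bp

[3,4,4,5,6,6,6,6,7,8,8,8,8,9,9,10,11,11,11,12,12,17,17]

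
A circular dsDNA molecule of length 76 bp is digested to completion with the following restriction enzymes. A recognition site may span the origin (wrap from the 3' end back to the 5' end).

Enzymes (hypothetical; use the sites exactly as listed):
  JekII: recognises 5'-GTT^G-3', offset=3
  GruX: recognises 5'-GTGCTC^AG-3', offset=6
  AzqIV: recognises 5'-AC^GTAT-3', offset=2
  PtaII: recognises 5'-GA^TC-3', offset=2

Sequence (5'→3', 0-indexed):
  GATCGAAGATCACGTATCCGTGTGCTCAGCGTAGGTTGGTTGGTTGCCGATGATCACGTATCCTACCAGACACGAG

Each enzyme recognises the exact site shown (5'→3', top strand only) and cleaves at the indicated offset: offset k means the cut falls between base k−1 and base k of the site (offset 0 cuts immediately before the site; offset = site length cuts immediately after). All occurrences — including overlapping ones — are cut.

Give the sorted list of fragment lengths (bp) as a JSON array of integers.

Scan for sites:
  JekII (GTTG, off=3): starts [34, 38, 42] → cuts [37, 41, 45]
  GruX (GTGCTCAG, off=6): starts [21] → cuts [27]
  AzqIV (ACGTAT, off=2): starts [11, 55] → cuts [13, 57]
  PtaII (GATC, off=2): starts [0, 7, 51] → cuts [2, 9, 53]

Pooled cuts: [2, 9, 13, 27, 37, 41, 45, 53, 57]

Fragments:
  2→9: 7 bp
  9→13: 4 bp
  13→27: 14 bp
  27→37: 10 bp
  37→41: 4 bp
  41→45: 4 bp
  45→53: 8 bp
  53→57: 4 bp
  57→2 (wrap): 76-57+2 = 21 bp

[4,4,4,4,7,8,10,14,21]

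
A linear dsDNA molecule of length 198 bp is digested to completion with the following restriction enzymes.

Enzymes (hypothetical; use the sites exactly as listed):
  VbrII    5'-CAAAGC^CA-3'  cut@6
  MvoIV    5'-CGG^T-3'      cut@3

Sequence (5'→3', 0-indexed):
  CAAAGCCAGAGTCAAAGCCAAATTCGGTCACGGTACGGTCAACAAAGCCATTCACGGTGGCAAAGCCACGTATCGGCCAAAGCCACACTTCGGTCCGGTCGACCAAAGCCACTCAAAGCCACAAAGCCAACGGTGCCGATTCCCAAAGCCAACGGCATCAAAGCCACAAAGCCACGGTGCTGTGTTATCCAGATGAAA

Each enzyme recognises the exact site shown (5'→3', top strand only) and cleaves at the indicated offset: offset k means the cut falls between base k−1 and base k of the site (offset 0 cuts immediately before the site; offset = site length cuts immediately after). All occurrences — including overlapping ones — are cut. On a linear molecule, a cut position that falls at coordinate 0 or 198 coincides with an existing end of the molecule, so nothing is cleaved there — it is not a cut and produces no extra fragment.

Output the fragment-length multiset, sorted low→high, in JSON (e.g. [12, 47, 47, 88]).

[5,5,5,6,6,6,8,8,9,9,9,10,10,10,11,12,15,16,17,21]

Site scan:
  VbrII CAAAGCCA/6: at [0, 12, 42, 60, 77, 103, 113, 121, 143, 158, 166] ⇒ [6, 18, 48, 66, 83, 109, 119, 127, 149, 164, 172]
  MvoIV CGGT/3: at [24, 30, 35, 54, 90, 95, 130, 174] ⇒ [27, 33, 38, 57, 93, 98, 133, 177]

All cut coordinates (distinct, sorted): [6, 18, 27, 33, 38, 48, 57, 66, 83, 93, 98, 109, 119, 127, 133, 149, 164, 172, 177]

Fragments:
  [0,6): 6 bp
  [6,18): 12 bp
  [18,27): 9 bp
  [27,33): 6 bp
  [33,38): 5 bp
  [38,48): 10 bp
  [48,57): 9 bp
  [57,66): 9 bp
  [66,83): 17 bp
  [83,93): 10 bp
  [93,98): 5 bp
  [98,109): 11 bp
  [109,119): 10 bp
  [119,127): 8 bp
  [127,133): 6 bp
  [133,149): 16 bp
  [149,164): 15 bp
  [164,172): 8 bp
  [172,177): 5 bp
  [177,198): 21 bp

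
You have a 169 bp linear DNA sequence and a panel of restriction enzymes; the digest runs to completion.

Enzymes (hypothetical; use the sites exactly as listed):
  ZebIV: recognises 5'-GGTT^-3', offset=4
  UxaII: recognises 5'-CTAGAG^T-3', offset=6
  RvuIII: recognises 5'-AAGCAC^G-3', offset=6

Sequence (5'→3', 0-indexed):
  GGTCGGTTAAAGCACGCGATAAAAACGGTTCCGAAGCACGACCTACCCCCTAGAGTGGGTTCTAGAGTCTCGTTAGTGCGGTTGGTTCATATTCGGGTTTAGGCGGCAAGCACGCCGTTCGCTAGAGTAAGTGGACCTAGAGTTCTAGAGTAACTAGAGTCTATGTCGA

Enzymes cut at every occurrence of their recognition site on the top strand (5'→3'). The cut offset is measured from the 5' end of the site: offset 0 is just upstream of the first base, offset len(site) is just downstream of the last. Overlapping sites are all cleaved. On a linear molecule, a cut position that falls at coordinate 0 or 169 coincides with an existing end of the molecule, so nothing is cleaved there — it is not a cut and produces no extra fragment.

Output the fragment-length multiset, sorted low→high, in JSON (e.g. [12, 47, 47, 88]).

Scan for sites:
  ZebIV GGTT/4: at [4, 26, 57, 79, 83, 95] ⇒ [8, 30, 61, 83, 87, 99]
  UxaII CTAGAGT/6: at [49, 61, 121, 136, 144, 153] ⇒ [55, 67, 127, 142, 150, 159]
  RvuIII AAGCACG/6: at [9, 33, 107] ⇒ [15, 39, 113]

Pooled cuts: [8, 15, 30, 39, 55, 61, 67, 83, 87, 99, 113, 127, 142, 150, 159]

Fragments:
  [0,8): 8 bp
  [8,15): 7 bp
  [15,30): 15 bp
  [30,39): 9 bp
  [39,55): 16 bp
  [55,61): 6 bp
  [61,67): 6 bp
  [67,83): 16 bp
  [83,87): 4 bp
  [87,99): 12 bp
  [99,113): 14 bp
  [113,127): 14 bp
  [127,142): 15 bp
  [142,150): 8 bp
  [150,159): 9 bp
  [159,169): 10 bp

[4,6,6,7,8,8,9,9,10,12,14,14,15,15,16,16]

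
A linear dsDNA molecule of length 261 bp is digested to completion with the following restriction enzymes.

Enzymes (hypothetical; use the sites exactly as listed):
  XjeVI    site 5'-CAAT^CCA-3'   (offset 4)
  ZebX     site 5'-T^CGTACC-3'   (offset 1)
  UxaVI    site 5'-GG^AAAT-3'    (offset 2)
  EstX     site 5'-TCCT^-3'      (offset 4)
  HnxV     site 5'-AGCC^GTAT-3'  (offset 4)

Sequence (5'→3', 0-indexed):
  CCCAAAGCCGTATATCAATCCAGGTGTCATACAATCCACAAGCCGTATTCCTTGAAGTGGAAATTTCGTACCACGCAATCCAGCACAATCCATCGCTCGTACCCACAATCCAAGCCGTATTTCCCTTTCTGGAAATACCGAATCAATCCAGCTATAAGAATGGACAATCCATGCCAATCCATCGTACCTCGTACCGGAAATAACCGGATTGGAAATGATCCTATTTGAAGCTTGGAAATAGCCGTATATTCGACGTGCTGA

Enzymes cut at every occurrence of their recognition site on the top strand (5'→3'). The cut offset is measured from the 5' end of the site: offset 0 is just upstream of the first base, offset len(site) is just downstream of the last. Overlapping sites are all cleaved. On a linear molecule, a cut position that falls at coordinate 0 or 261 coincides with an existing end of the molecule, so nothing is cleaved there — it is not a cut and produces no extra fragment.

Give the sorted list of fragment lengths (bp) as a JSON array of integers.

[4,6,7,7,8,8,8,8,8,9,9,10,10,10,10,12,13,13,15,15,16,16,18,21]

Site scan:
  XjeVI (CAATCCA, off=4): starts [15, 31, 75, 85, 105, 143, 164, 174] → cuts [19, 35, 79, 89, 109, 147, 168, 178]
  ZebX (TCGTACC, off=1): starts [65, 96, 181, 188] → cuts [66, 97, 182, 189]
  UxaVI (GGAAAT, off=2): starts [58, 130, 195, 210, 233] → cuts [60, 132, 197, 212, 235]
  EstX (TCCT, off=4): starts [48, 218] → cuts [52, 222]
  HnxV (AGCCGTAT, off=4): starts [5, 40, 112, 239] → cuts [9, 44, 116, 243]

All cut coordinates (distinct, sorted): [9, 19, 35, 44, 52, 60, 66, 79, 89, 97, 109, 116, 132, 147, 168, 178, 182, 189, 197, 212, 222, 235, 243]

Fragment lengths:
  [0,9): 9 bp
  [9,19): 10 bp
  [19,35): 16 bp
  [35,44): 9 bp
  [44,52): 8 bp
  [52,60): 8 bp
  [60,66): 6 bp
  [66,79): 13 bp
  [79,89): 10 bp
  [89,97): 8 bp
  [97,109): 12 bp
  [109,116): 7 bp
  [116,132): 16 bp
  [132,147): 15 bp
  [147,168): 21 bp
  [168,178): 10 bp
  [178,182): 4 bp
  [182,189): 7 bp
  [189,197): 8 bp
  [197,212): 15 bp
  [212,222): 10 bp
  [222,235): 13 bp
  [235,243): 8 bp
  [243,261): 18 bp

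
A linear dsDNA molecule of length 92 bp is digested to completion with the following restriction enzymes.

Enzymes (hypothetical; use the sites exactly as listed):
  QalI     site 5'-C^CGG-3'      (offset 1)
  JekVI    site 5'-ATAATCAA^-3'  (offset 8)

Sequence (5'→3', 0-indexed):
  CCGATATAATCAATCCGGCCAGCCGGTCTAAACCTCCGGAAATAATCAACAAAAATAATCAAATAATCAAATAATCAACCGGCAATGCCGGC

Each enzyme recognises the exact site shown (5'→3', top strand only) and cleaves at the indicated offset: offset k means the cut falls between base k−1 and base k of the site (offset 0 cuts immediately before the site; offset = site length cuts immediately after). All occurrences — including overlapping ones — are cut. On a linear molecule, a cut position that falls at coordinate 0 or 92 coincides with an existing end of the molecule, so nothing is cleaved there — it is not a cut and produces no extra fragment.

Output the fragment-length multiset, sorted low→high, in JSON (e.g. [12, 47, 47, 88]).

[1,2,4,8,8,8,9,13,13,13,13]

Site scan:
  QalI CCGG/1: at [14, 22, 35, 78, 87] ⇒ [15, 23, 36, 79, 88]
  JekVI ATAATCAA/8: at [5, 41, 54, 62, 70] ⇒ [13, 49, 62, 70, 78]

Pooled cuts: [13, 15, 23, 36, 49, 62, 70, 78, 79, 88]

Fragment lengths:
  [0,13): 13 bp
  [13,15): 2 bp
  [15,23): 8 bp
  [23,36): 13 bp
  [36,49): 13 bp
  [49,62): 13 bp
  [62,70): 8 bp
  [70,78): 8 bp
  [78,79): 1 bp
  [79,88): 9 bp
  [88,92): 4 bp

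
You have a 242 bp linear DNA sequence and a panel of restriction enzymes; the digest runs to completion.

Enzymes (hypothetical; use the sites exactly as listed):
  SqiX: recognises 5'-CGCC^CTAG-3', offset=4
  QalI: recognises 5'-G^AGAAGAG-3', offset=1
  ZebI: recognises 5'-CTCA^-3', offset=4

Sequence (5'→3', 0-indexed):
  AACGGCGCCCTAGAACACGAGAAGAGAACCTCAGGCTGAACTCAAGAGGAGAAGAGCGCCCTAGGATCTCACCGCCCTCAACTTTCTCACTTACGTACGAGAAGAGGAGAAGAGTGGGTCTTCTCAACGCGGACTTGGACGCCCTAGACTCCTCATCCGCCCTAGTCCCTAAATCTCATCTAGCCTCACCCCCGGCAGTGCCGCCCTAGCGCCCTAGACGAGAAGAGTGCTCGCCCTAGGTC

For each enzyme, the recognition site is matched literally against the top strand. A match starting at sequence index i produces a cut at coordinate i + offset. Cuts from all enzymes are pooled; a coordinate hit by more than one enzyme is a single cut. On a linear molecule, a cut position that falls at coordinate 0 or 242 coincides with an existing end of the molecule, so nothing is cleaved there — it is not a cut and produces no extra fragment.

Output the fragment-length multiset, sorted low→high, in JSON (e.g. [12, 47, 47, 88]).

Per-enzyme occurrences:
  SqiX CGCCCTAG/4: at [5, 56, 139, 157, 201, 209, 231] ⇒ [9, 60, 143, 161, 205, 213, 235]
  QalI GAGAAGAG/1: at [18, 48, 98, 106, 219] ⇒ [19, 49, 99, 107, 220]
  ZebI CTCA/4: at [29, 40, 67, 76, 85, 122, 151, 174, 184] ⇒ [33, 44, 71, 80, 89, 126, 155, 178, 188]

Pooled cuts: [9, 19, 33, 44, 49, 60, 71, 80, 89, 99, 107, 126, 143, 155, 161, 178, 188, 205, 213, 220, 235]

Fragments:
  [0,9): 9 bp
  [9,19): 10 bp
  [19,33): 14 bp
  [33,44): 11 bp
  [44,49): 5 bp
  [49,60): 11 bp
  [60,71): 11 bp
  [71,80): 9 bp
  [80,89): 9 bp
  [89,99): 10 bp
  [99,107): 8 bp
  [107,126): 19 bp
  [126,143): 17 bp
  [143,155): 12 bp
  [155,161): 6 bp
  [161,178): 17 bp
  [178,188): 10 bp
  [188,205): 17 bp
  [205,213): 8 bp
  [213,220): 7 bp
  [220,235): 15 bp
  [235,242): 7 bp

[5,6,7,7,8,8,9,9,9,10,10,10,11,11,11,12,14,15,17,17,17,19]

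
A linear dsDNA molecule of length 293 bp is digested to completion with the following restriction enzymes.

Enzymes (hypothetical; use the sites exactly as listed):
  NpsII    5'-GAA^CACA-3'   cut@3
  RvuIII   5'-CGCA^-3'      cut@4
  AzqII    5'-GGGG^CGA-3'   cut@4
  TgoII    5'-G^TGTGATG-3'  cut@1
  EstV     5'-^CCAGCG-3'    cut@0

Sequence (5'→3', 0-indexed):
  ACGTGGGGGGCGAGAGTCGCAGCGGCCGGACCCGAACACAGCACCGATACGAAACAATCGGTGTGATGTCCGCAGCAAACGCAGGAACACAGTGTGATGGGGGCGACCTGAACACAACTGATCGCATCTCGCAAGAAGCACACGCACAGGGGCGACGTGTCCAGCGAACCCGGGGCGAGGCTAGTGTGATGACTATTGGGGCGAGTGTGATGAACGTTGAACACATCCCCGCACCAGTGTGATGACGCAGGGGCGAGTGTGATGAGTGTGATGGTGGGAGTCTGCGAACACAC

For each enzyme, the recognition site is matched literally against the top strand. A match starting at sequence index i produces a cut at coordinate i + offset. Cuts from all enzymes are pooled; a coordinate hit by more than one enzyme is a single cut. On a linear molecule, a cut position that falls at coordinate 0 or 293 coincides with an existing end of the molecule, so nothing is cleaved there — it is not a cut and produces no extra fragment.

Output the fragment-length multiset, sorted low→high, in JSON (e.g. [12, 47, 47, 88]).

Scan for sites:
  NpsII (GAACACA, off=3): starts [33, 84, 109, 218, 285] → cuts [36, 87, 112, 221, 288]
  RvuIII (CGCA, off=4): starts [17, 70, 79, 122, 129, 142, 229, 245] → cuts [21, 74, 83, 126, 133, 146, 233, 249]
  AzqII (GGGGCGA, off=4): starts [6, 99, 148, 171, 197, 249] → cuts [10, 103, 152, 175, 201, 253]
  TgoII (GTGTGATG, off=1): starts [60, 91, 183, 204, 236, 256, 265] → cuts [61, 92, 184, 205, 237, 257, 266]
  EstV (CCAGCG, off=0): starts [160] → cuts [160]

All cut coordinates (distinct, sorted): [10, 21, 36, 61, 74, 83, 87, 92, 103, 112, 126, 133, 146, 152, 160, 175, 184, 201, 205, 221, 233, 237, 249, 253, 257, 266, 288]

Fragment lengths:
  [0,10): 10 bp
  [10,21): 11 bp
  [21,36): 15 bp
  [36,61): 25 bp
  [61,74): 13 bp
  [74,83): 9 bp
  [83,87): 4 bp
  [87,92): 5 bp
  [92,103): 11 bp
  [103,112): 9 bp
  [112,126): 14 bp
  [126,133): 7 bp
  [133,146): 13 bp
  [146,152): 6 bp
  [152,160): 8 bp
  [160,175): 15 bp
  [175,184): 9 bp
  [184,201): 17 bp
  [201,205): 4 bp
  [205,221): 16 bp
  [221,233): 12 bp
  [233,237): 4 bp
  [237,249): 12 bp
  [249,253): 4 bp
  [253,257): 4 bp
  [257,266): 9 bp
  [266,288): 22 bp
  [288,293): 5 bp

[4,4,4,4,4,5,5,6,7,8,9,9,9,9,10,11,11,12,12,13,13,14,15,15,16,17,22,25]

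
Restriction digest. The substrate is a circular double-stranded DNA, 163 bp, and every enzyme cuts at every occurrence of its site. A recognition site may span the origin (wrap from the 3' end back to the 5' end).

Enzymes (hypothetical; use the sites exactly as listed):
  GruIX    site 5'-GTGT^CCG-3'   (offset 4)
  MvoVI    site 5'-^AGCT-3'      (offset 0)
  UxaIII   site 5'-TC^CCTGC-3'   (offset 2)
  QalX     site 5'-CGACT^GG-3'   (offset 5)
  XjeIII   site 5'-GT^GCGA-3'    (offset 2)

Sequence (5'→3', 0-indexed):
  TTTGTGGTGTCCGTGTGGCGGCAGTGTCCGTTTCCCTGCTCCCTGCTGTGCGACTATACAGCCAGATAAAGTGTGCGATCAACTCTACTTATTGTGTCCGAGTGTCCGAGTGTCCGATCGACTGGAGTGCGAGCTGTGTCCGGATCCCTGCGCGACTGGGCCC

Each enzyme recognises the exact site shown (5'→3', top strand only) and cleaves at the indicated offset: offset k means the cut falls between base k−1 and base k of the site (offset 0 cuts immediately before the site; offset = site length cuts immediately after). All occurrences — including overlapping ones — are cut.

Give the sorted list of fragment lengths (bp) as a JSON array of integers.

Scan for sites:
  GruIX GTGTCCG/4: at [6, 23, 93, 101, 109, 135] ⇒ [10, 27, 97, 105, 113, 139]
  MvoVI AGCT/0: at [131] ⇒ [131]
  UxaIII TCCCTGC/2: at [32, 39, 144] ⇒ [34, 41, 146]
  QalX CGACTGG/5: at [118, 152] ⇒ [123, 157]
  XjeIII GTGCGA/2: at [47, 72, 126] ⇒ [49, 74, 128]

All cut coordinates (distinct, sorted): [10, 27, 34, 41, 49, 74, 97, 105, 113, 123, 128, 131, 139, 146, 157]

Fragment lengths:
  10→27: 17 bp
  27→34: 7 bp
  34→41: 7 bp
  41→49: 8 bp
  49→74: 25 bp
  74→97: 23 bp
  97→105: 8 bp
  105→113: 8 bp
  113→123: 10 bp
  123→128: 5 bp
  128→131: 3 bp
  131→139: 8 bp
  139→146: 7 bp
  146→157: 11 bp
  157→10 (wrap): 163-157+10 = 16 bp

[3,5,7,7,7,8,8,8,8,10,11,16,17,23,25]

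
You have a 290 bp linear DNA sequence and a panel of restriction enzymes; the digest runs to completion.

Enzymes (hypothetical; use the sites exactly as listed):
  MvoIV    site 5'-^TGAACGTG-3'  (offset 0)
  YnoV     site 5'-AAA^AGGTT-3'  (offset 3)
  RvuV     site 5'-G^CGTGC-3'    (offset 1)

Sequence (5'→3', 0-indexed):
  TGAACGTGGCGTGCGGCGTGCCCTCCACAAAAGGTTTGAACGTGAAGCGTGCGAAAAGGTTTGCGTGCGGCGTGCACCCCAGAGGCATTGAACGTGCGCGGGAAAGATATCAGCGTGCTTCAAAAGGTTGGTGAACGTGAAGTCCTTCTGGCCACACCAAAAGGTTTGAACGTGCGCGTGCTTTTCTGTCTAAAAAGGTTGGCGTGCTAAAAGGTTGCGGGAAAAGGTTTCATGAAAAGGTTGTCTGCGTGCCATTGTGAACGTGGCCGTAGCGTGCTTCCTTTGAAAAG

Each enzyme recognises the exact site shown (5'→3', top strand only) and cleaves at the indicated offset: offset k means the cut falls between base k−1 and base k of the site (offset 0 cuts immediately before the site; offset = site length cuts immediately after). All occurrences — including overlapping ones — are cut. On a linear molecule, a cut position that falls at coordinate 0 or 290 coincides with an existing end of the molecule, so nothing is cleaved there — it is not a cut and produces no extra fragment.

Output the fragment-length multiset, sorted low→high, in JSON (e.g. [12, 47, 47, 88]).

Site scan:
  MvoIV (TGAACGTG, off=0): starts [0, 36, 88, 131, 166, 257] → cuts [36, 88, 131, 166, 257] (position 0 is a terminus of the linear molecule — no cut)
  YnoV (AAAAGGTT, off=3): starts [28, 53, 121, 158, 192, 208, 221, 234] → cuts [31, 56, 124, 161, 195, 211, 224, 237]
  RvuV (GCGTGC, off=1): starts [8, 15, 46, 62, 69, 112, 175, 201, 246, 271] → cuts [9, 16, 47, 63, 70, 113, 176, 202, 247, 272]

All cut coordinates (distinct, sorted): [9, 16, 31, 36, 47, 56, 63, 70, 88, 113, 124, 131, 161, 166, 176, 195, 202, 211, 224, 237, 247, 257, 272]

Fragments:
  [0,9): 9 bp
  [9,16): 7 bp
  [16,31): 15 bp
  [31,36): 5 bp
  [36,47): 11 bp
  [47,56): 9 bp
  [56,63): 7 bp
  [63,70): 7 bp
  [70,88): 18 bp
  [88,113): 25 bp
  [113,124): 11 bp
  [124,131): 7 bp
  [131,161): 30 bp
  [161,166): 5 bp
  [166,176): 10 bp
  [176,195): 19 bp
  [195,202): 7 bp
  [202,211): 9 bp
  [211,224): 13 bp
  [224,237): 13 bp
  [237,247): 10 bp
  [247,257): 10 bp
  [257,272): 15 bp
  [272,290): 18 bp

[5,5,7,7,7,7,7,9,9,9,10,10,10,11,11,13,13,15,15,18,18,19,25,30]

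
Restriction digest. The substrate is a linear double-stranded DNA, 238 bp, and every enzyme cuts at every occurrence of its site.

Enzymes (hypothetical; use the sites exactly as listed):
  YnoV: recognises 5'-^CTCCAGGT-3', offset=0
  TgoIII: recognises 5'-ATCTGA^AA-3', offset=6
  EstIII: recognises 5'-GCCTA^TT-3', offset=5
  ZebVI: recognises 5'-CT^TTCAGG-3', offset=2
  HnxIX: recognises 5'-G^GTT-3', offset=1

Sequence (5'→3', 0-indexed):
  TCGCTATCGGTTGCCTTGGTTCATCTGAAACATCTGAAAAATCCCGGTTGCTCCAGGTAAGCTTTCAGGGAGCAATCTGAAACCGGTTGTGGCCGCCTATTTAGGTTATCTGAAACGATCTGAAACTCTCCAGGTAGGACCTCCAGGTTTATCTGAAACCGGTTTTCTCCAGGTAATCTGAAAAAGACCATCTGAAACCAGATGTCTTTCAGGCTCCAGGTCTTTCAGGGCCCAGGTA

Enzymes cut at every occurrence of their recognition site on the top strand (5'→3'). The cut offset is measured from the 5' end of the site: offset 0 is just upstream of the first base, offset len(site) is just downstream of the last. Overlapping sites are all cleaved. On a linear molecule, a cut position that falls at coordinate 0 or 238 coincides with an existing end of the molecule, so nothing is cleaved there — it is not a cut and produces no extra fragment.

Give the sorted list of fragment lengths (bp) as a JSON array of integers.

[4,4,5,5,5,5,6,6,9,9,9,9,9,10,10,10,10,12,13,13,14,14,15,15,17]

Site scan:
  YnoV (CTCCAGGT, off=0): starts [50, 127, 140, 166, 213] → cuts [50, 127, 140, 166, 213]
  TgoIII (ATCTGAAA, off=6): starts [22, 31, 74, 107, 117, 150, 175, 189] → cuts [28, 37, 80, 113, 123, 156, 181, 195]
  EstIII (GCCTATT, off=5): starts [94] → cuts [99]
  ZebVI (CTTTCAGG, off=2): starts [61, 205, 221] → cuts [63, 207, 223]
  HnxIX (GGTT, off=1): starts [8, 17, 45, 84, 103, 145, 160] → cuts [9, 18, 46, 85, 104, 146, 161]

Pooled cuts: [9, 18, 28, 37, 46, 50, 63, 80, 85, 99, 104, 113, 123, 127, 140, 146, 156, 161, 166, 181, 195, 207, 213, 223]

Fragments:
  [0,9): 9 bp
  [9,18): 9 bp
  [18,28): 10 bp
  [28,37): 9 bp
  [37,46): 9 bp
  [46,50): 4 bp
  [50,63): 13 bp
  [63,80): 17 bp
  [80,85): 5 bp
  [85,99): 14 bp
  [99,104): 5 bp
  [104,113): 9 bp
  [113,123): 10 bp
  [123,127): 4 bp
  [127,140): 13 bp
  [140,146): 6 bp
  [146,156): 10 bp
  [156,161): 5 bp
  [161,166): 5 bp
  [166,181): 15 bp
  [181,195): 14 bp
  [195,207): 12 bp
  [207,213): 6 bp
  [213,223): 10 bp
  [223,238): 15 bp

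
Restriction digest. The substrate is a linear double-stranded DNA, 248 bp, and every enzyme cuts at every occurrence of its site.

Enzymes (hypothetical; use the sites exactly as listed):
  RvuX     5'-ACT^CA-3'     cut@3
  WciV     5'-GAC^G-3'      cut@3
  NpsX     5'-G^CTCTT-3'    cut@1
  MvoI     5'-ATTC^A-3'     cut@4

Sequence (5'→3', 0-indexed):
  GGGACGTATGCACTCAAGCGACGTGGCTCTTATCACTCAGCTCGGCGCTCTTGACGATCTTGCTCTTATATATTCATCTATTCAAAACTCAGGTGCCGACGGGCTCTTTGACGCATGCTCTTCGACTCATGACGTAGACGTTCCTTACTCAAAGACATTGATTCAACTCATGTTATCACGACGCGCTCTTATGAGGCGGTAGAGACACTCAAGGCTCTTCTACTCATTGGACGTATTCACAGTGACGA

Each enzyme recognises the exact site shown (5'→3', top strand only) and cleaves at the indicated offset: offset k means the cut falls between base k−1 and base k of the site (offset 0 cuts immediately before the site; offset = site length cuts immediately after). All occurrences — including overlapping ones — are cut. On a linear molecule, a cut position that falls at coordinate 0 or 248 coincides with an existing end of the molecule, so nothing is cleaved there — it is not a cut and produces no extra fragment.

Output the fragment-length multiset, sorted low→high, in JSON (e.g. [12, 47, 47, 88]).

Scan for sites:
  RvuX (ACTCA, off=3): starts [11, 34, 86, 124, 146, 165, 206, 221] → cuts [14, 37, 89, 127, 149, 168, 209, 224]
  WciV (GACG, off=3): starts [2, 19, 52, 97, 109, 130, 136, 179, 229, 243] → cuts [5, 22, 55, 100, 112, 133, 139, 182, 232, 246]
  NpsX (GCTCTT, off=1): starts [25, 46, 61, 102, 116, 184, 213] → cuts [26, 47, 62, 103, 117, 185, 214]
  MvoI (ATTCA, off=4): starts [71, 79, 160, 234] → cuts [75, 83, 164, 238]

Pooled cuts: [5, 14, 22, 26, 37, 47, 55, 62, 75, 83, 89, 100, 103, 112, 117, 127, 133, 139, 149, 164, 168, 182, 185, 209, 214, 224, 232, 238, 246]

Fragment lengths:
  [0,5): 5 bp
  [5,14): 9 bp
  [14,22): 8 bp
  [22,26): 4 bp
  [26,37): 11 bp
  [37,47): 10 bp
  [47,55): 8 bp
  [55,62): 7 bp
  [62,75): 13 bp
  [75,83): 8 bp
  [83,89): 6 bp
  [89,100): 11 bp
  [100,103): 3 bp
  [103,112): 9 bp
  [112,117): 5 bp
  [117,127): 10 bp
  [127,133): 6 bp
  [133,139): 6 bp
  [139,149): 10 bp
  [149,164): 15 bp
  [164,168): 4 bp
  [168,182): 14 bp
  [182,185): 3 bp
  [185,209): 24 bp
  [209,214): 5 bp
  [214,224): 10 bp
  [224,232): 8 bp
  [232,238): 6 bp
  [238,246): 8 bp
  [246,248): 2 bp

[2,3,3,4,4,5,5,5,6,6,6,6,7,8,8,8,8,8,9,9,10,10,10,10,11,11,13,14,15,24]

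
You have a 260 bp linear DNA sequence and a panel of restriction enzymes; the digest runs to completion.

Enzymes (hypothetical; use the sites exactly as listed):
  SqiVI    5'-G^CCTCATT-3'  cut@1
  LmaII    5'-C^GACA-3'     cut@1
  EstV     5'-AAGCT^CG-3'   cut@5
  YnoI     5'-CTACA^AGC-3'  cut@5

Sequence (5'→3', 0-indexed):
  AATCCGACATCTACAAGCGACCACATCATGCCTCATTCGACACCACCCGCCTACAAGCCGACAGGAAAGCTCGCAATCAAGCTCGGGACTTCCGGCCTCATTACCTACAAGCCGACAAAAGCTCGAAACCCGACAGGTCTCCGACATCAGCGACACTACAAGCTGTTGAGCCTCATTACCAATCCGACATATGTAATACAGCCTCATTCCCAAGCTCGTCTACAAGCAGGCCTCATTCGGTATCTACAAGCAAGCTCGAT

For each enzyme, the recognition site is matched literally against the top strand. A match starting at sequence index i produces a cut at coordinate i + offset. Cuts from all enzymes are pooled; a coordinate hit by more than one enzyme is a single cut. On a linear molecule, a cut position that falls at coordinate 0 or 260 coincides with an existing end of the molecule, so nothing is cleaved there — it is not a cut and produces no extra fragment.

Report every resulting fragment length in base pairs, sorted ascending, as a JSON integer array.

[4,4,4,5,6,8,8,8,8,9,9,10,10,10,11,12,12,12,14,15,15,15,16,17,18]

Per-enzyme occurrences:
  SqiVI GCCTCATT/1: at [29, 94, 169, 200, 229] ⇒ [30, 95, 170, 201, 230]
  LmaII CGACA/1: at [4, 37, 58, 112, 130, 141, 150, 184] ⇒ [5, 38, 59, 113, 131, 142, 151, 185]
  EstV AAGCTCG/5: at [66, 78, 118, 211, 251] ⇒ [71, 83, 123, 216, 256]
  YnoI CTACAAGC/5: at [10, 50, 104, 155, 219, 243] ⇒ [15, 55, 109, 160, 224, 248]

Pooled cuts: [5, 15, 30, 38, 55, 59, 71, 83, 95, 109, 113, 123, 131, 142, 151, 160, 170, 185, 201, 216, 224, 230, 248, 256]

Fragment lengths:
  [0,5): 5 bp
  [5,15): 10 bp
  [15,30): 15 bp
  [30,38): 8 bp
  [38,55): 17 bp
  [55,59): 4 bp
  [59,71): 12 bp
  [71,83): 12 bp
  [83,95): 12 bp
  [95,109): 14 bp
  [109,113): 4 bp
  [113,123): 10 bp
  [123,131): 8 bp
  [131,142): 11 bp
  [142,151): 9 bp
  [151,160): 9 bp
  [160,170): 10 bp
  [170,185): 15 bp
  [185,201): 16 bp
  [201,216): 15 bp
  [216,224): 8 bp
  [224,230): 6 bp
  [230,248): 18 bp
  [248,256): 8 bp
  [256,260): 4 bp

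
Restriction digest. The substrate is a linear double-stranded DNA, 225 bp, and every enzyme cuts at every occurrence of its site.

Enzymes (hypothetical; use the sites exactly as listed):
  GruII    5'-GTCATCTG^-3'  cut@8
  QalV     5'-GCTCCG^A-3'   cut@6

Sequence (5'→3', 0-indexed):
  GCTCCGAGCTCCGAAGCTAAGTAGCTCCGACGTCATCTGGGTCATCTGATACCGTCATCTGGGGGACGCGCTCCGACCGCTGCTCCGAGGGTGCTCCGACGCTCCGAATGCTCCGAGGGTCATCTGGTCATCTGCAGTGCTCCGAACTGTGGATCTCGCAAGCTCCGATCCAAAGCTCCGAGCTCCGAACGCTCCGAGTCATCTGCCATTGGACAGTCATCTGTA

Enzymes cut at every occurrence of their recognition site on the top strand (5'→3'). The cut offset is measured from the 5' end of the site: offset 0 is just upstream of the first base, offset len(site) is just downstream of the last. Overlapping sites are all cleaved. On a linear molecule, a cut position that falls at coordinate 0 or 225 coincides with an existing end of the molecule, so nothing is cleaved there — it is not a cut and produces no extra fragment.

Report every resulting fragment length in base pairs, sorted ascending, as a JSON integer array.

Site scan:
  GruII (GTCATCTG, off=8): starts [31, 40, 53, 118, 126, 197, 215] → cuts [39, 48, 61, 126, 134, 205, 223]
  QalV (GCTCCGA, off=6): starts [0, 7, 23, 69, 81, 92, 100, 109, 138, 161, 174, 181, 190] → cuts [6, 13, 29, 75, 87, 98, 106, 115, 144, 167, 180, 187, 196]

Pooled cuts: [6, 13, 29, 39, 48, 61, 75, 87, 98, 106, 115, 126, 134, 144, 167, 180, 187, 196, 205, 223]

Fragment lengths:
  [0,6): 6 bp
  [6,13): 7 bp
  [13,29): 16 bp
  [29,39): 10 bp
  [39,48): 9 bp
  [48,61): 13 bp
  [61,75): 14 bp
  [75,87): 12 bp
  [87,98): 11 bp
  [98,106): 8 bp
  [106,115): 9 bp
  [115,126): 11 bp
  [126,134): 8 bp
  [134,144): 10 bp
  [144,167): 23 bp
  [167,180): 13 bp
  [180,187): 7 bp
  [187,196): 9 bp
  [196,205): 9 bp
  [205,223): 18 bp
  [223,225): 2 bp

[2,6,7,7,8,8,9,9,9,9,10,10,11,11,12,13,13,14,16,18,23]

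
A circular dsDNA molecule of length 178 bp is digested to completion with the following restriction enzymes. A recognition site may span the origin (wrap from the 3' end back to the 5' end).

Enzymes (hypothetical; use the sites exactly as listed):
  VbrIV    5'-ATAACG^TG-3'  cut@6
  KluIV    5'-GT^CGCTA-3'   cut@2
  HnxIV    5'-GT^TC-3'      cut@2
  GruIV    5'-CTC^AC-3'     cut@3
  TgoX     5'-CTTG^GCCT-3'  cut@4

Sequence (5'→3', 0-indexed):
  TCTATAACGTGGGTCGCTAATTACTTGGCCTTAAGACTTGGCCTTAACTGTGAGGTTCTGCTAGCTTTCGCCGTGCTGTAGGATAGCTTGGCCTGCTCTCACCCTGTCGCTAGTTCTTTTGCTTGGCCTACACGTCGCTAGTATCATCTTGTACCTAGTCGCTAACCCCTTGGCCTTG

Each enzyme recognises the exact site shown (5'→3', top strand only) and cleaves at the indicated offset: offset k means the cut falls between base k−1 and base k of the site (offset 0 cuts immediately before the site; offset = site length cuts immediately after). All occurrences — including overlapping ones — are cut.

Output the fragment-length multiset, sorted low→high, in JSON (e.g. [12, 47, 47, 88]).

[5,7,7,10,10,11,13,13,13,15,16,24,34]

Site scan:
  VbrIV ATAACGTG/6: at [3] ⇒ [9]
  KluIV GTCGCTA/2: at [12, 105, 133, 157] ⇒ [14, 107, 135, 159]
  HnxIV GTTC/2: at [54, 112] ⇒ [56, 114]
  GruIV CTCAC/3: at [97] ⇒ [100]
  TgoX CTTGGCCT/4: at [23, 36, 86, 121, 168] ⇒ [27, 40, 90, 125, 172]

Pooled cuts: [9, 14, 27, 40, 56, 90, 100, 107, 114, 125, 135, 159, 172]

Fragment lengths:
  9→14: 5 bp
  14→27: 13 bp
  27→40: 13 bp
  40→56: 16 bp
  56→90: 34 bp
  90→100: 10 bp
  100→107: 7 bp
  107→114: 7 bp
  114→125: 11 bp
  125→135: 10 bp
  135→159: 24 bp
  159→172: 13 bp
  172→9 (wrap): 178-172+9 = 15 bp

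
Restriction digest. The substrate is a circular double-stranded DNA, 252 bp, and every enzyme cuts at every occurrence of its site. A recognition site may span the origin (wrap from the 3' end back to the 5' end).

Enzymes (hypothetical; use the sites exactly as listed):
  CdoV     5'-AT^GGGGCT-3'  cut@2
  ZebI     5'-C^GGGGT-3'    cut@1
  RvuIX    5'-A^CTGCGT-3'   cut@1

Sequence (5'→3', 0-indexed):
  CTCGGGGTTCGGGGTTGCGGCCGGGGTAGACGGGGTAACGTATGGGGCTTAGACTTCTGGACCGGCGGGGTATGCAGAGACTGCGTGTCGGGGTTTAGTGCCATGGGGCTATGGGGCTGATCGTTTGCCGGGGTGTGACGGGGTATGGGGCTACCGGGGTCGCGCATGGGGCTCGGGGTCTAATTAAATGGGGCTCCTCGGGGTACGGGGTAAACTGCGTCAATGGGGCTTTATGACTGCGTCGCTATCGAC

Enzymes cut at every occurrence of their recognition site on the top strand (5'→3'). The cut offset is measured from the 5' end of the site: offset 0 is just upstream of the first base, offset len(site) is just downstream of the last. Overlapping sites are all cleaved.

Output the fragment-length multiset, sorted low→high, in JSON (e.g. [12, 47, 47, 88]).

[7,7,7,7,8,8,9,9,9,10,10,10,12,12,12,12,14,15,15,17,19,23]

Site scan:
  CdoV (ATGGGGCT, off=2): starts [41, 102, 110, 144, 165, 187, 222] → cuts [43, 104, 112, 146, 167, 189, 224]
  ZebI (CGGGGT, off=1): starts [2, 9, 21, 30, 65, 88, 128, 138, 154, 173, 198, 205] → cuts [3, 10, 22, 31, 66, 89, 129, 139, 155, 174, 199, 206]
  RvuIX (ACTGCGT, off=1): starts [79, 213, 235] → cuts [80, 214, 236]

All cut coordinates (distinct, sorted): [3, 10, 22, 31, 43, 66, 80, 89, 104, 112, 129, 139, 146, 155, 167, 174, 189, 199, 206, 214, 224, 236]

Fragment lengths:
  3→10: 7 bp
  10→22: 12 bp
  22→31: 9 bp
  31→43: 12 bp
  43→66: 23 bp
  66→80: 14 bp
  80→89: 9 bp
  89→104: 15 bp
  104→112: 8 bp
  112→129: 17 bp
  129→139: 10 bp
  139→146: 7 bp
  146→155: 9 bp
  155→167: 12 bp
  167→174: 7 bp
  174→189: 15 bp
  189→199: 10 bp
  199→206: 7 bp
  206→214: 8 bp
  214→224: 10 bp
  224→236: 12 bp
  236→3 (wrap): 252-236+3 = 19 bp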